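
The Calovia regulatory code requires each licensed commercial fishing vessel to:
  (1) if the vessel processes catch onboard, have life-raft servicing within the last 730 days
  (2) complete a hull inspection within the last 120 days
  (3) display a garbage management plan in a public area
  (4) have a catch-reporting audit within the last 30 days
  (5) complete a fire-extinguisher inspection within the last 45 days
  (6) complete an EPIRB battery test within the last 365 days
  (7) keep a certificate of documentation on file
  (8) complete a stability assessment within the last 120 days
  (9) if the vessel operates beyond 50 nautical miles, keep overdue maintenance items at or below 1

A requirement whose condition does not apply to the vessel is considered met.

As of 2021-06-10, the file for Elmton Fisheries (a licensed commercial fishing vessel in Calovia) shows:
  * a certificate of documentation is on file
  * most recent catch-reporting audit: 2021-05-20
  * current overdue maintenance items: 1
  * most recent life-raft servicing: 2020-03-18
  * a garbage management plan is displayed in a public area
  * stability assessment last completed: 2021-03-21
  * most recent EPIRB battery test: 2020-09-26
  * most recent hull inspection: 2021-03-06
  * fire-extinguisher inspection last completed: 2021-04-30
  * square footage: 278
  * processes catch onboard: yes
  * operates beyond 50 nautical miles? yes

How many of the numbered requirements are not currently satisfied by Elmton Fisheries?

1. condition 'processes catch onboard' holds; life-raft servicing 449 days ago vs limit 730 → met
2. hull inspection 96 days ago vs limit 120 → met
3. garbage management plan present → met
4. catch-reporting audit 21 days ago vs limit 30 → met
5. fire-extinguisher inspection 41 days ago vs limit 45 → met
6. EPIRB battery test 257 days ago vs limit 365 → met
7. certificate of documentation present → met
8. stability assessment 81 days ago vs limit 120 → met
9. condition 'operates beyond 50 nautical miles' holds; overdue maintenance items 1 ≤ 1 → met
Not met: 0 of 9

0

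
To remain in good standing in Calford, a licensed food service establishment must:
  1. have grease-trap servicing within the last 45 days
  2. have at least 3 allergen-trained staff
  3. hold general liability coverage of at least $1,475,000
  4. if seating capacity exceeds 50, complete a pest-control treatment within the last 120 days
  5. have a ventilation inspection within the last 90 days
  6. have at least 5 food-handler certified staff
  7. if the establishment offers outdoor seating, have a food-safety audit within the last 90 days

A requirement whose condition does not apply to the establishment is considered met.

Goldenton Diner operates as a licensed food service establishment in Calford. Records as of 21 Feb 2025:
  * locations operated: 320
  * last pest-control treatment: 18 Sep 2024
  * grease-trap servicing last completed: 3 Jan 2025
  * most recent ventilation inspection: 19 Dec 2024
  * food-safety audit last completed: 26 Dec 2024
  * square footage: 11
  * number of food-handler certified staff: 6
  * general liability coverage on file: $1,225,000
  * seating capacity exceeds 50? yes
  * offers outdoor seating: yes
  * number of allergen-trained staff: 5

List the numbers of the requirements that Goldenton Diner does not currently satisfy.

1. grease-trap servicing 49 days ago vs limit 45 → not met
2. allergen-trained staff 5 ≥ 3 → met
3. general liability coverage $1,225,000 < $1,475,000 → not met
4. condition 'seating capacity exceeds 50' holds; pest-control treatment 156 days ago vs limit 120 → not met
5. ventilation inspection 64 days ago vs limit 90 → met
6. food-handler certified staff 6 ≥ 5 → met
7. condition 'offers outdoor seating' holds; food-safety audit 57 days ago vs limit 90 → met
Not met: 1, 3, 4

1, 3, 4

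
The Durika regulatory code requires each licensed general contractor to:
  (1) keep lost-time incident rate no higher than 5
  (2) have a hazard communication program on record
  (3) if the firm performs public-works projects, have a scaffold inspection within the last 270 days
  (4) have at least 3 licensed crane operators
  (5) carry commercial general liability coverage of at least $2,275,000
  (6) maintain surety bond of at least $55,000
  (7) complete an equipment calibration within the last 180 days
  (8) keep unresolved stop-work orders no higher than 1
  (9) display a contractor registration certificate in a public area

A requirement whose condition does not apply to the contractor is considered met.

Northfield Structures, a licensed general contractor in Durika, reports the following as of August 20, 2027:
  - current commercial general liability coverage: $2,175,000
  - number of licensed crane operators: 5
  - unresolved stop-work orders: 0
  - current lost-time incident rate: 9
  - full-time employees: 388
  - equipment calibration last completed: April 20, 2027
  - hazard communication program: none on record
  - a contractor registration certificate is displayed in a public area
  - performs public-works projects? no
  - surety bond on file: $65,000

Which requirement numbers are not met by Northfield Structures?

1, 2, 5

1. lost-time incident rate 9 > 5 → not met
2. hazard communication program absent → not met
3. condition 'performs public-works projects' does not hold → requirement n/a → met
4. licensed crane operators 5 ≥ 3 → met
5. commercial general liability coverage $2,175,000 < $2,275,000 → not met
6. surety bond $65,000 ≥ $55,000 → met
7. equipment calibration 122 days ago vs limit 180 → met
8. unresolved stop-work orders 0 ≤ 1 → met
9. contractor registration certificate present → met
Not met: 1, 2, 5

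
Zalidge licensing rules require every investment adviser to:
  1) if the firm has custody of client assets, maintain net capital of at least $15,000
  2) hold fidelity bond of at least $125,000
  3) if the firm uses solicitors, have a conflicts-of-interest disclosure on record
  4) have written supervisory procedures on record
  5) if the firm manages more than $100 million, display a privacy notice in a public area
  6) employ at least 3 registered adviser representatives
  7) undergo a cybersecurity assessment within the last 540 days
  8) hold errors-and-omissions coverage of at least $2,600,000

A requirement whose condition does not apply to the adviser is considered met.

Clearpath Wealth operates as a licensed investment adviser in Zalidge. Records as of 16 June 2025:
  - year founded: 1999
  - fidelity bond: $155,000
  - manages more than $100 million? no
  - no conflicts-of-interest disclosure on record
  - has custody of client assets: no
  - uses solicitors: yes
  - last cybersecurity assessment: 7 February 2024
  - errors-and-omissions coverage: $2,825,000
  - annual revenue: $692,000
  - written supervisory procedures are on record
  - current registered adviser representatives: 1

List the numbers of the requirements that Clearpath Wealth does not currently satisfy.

3, 6

1. condition 'has custody of client assets' does not hold → requirement n/a → met
2. fidelity bond $155,000 ≥ $125,000 → met
3. condition 'uses solicitors' holds; conflicts-of-interest disclosure absent → not met
4. written supervisory procedures present → met
5. condition 'manages more than $100 million' does not hold → requirement n/a → met
6. registered adviser representatives 1 < 3 → not met
7. cybersecurity assessment 495 days ago vs limit 540 → met
8. errors-and-omissions coverage $2,825,000 ≥ $2,600,000 → met
Not met: 3, 6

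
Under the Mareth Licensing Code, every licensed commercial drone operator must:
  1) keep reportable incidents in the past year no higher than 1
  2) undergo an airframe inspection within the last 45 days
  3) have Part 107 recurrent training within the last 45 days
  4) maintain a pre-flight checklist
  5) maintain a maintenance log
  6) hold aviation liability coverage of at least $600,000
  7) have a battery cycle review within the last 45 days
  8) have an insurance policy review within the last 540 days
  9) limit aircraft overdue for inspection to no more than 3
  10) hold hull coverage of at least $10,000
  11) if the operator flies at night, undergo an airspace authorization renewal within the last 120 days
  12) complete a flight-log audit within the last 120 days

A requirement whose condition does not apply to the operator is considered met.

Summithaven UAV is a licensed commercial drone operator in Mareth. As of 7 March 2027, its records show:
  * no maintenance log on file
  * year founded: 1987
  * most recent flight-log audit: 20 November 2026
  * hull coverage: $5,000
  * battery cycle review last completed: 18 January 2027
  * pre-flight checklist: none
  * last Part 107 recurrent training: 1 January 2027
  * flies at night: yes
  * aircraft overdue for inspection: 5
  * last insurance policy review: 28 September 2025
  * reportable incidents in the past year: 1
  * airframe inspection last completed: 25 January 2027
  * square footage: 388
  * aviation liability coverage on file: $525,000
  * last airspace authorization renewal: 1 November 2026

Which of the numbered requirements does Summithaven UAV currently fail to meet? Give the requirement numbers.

3, 4, 5, 6, 7, 9, 10, 11

1. reportable incidents in the past year 1 ≤ 1 → met
2. airframe inspection 41 days ago vs limit 45 → met
3. Part 107 recurrent training 65 days ago vs limit 45 → not met
4. pre-flight checklist absent → not met
5. maintenance log absent → not met
6. aviation liability coverage $525,000 < $600,000 → not met
7. battery cycle review 48 days ago vs limit 45 → not met
8. insurance policy review 525 days ago vs limit 540 → met
9. aircraft overdue for inspection 5 > 3 → not met
10. hull coverage $5,000 < $10,000 → not met
11. condition 'flies at night' holds; airspace authorization renewal 126 days ago vs limit 120 → not met
12. flight-log audit 107 days ago vs limit 120 → met
Not met: 3, 4, 5, 6, 7, 9, 10, 11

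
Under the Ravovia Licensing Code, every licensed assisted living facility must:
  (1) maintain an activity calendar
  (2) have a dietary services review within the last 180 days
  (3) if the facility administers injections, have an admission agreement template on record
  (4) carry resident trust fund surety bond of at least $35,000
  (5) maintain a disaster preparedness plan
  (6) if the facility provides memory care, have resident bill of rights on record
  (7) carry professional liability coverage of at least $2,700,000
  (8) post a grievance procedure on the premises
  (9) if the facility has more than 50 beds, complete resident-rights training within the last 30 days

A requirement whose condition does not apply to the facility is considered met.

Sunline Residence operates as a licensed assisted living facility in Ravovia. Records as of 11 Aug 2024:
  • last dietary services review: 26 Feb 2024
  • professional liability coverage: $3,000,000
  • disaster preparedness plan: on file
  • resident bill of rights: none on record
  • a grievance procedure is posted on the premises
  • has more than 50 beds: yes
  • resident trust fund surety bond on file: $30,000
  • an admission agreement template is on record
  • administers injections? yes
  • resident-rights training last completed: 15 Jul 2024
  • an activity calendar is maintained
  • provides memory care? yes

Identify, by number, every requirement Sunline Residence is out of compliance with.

1. activity calendar present → met
2. dietary services review 167 days ago vs limit 180 → met
3. condition 'administers injections' holds; admission agreement template present → met
4. resident trust fund surety bond $30,000 < $35,000 → not met
5. disaster preparedness plan present → met
6. condition 'provides memory care' holds; resident bill of rights absent → not met
7. professional liability coverage $3,000,000 ≥ $2,700,000 → met
8. grievance procedure present → met
9. condition 'has more than 50 beds' holds; resident-rights training 27 days ago vs limit 30 → met
Not met: 4, 6

4, 6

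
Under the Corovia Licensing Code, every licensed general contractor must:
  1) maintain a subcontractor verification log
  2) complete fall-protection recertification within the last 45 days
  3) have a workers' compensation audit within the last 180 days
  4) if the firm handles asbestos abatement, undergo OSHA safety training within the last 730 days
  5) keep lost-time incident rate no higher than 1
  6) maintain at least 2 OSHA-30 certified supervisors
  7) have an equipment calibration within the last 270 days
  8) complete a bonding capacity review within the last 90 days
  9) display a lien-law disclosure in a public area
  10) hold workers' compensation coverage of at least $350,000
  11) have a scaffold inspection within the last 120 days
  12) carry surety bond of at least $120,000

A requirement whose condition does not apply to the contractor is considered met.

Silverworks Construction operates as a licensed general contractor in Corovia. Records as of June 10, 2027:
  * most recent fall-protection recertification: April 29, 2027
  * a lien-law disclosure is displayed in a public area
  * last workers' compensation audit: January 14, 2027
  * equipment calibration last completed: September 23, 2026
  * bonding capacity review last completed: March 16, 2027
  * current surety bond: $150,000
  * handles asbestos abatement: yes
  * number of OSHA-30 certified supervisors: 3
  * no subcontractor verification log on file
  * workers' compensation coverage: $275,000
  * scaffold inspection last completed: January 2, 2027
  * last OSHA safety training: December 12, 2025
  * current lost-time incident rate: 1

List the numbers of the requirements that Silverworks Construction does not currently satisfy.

1. subcontractor verification log absent → not met
2. fall-protection recertification 42 days ago vs limit 45 → met
3. workers' compensation audit 147 days ago vs limit 180 → met
4. condition 'handles asbestos abatement' holds; OSHA safety training 545 days ago vs limit 730 → met
5. lost-time incident rate 1 ≤ 1 → met
6. OSHA-30 certified supervisors 3 ≥ 2 → met
7. equipment calibration 260 days ago vs limit 270 → met
8. bonding capacity review 86 days ago vs limit 90 → met
9. lien-law disclosure present → met
10. workers' compensation coverage $275,000 < $350,000 → not met
11. scaffold inspection 159 days ago vs limit 120 → not met
12. surety bond $150,000 ≥ $120,000 → met
Not met: 1, 10, 11

1, 10, 11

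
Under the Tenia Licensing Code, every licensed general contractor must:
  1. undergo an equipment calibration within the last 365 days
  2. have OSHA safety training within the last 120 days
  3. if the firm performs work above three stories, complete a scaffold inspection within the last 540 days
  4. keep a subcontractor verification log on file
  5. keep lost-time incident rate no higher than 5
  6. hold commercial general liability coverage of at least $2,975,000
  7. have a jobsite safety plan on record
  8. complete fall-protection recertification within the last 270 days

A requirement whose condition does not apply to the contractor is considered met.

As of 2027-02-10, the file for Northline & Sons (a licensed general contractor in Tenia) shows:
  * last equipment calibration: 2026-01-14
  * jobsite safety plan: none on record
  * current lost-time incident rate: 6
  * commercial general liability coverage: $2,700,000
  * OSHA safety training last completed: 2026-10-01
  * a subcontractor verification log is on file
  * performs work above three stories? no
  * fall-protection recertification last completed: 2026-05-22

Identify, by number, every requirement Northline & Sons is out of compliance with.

1, 2, 5, 6, 7

1. equipment calibration 392 days ago vs limit 365 → not met
2. OSHA safety training 132 days ago vs limit 120 → not met
3. condition 'performs work above three stories' does not hold → requirement n/a → met
4. subcontractor verification log present → met
5. lost-time incident rate 6 > 5 → not met
6. commercial general liability coverage $2,700,000 < $2,975,000 → not met
7. jobsite safety plan absent → not met
8. fall-protection recertification 264 days ago vs limit 270 → met
Not met: 1, 2, 5, 6, 7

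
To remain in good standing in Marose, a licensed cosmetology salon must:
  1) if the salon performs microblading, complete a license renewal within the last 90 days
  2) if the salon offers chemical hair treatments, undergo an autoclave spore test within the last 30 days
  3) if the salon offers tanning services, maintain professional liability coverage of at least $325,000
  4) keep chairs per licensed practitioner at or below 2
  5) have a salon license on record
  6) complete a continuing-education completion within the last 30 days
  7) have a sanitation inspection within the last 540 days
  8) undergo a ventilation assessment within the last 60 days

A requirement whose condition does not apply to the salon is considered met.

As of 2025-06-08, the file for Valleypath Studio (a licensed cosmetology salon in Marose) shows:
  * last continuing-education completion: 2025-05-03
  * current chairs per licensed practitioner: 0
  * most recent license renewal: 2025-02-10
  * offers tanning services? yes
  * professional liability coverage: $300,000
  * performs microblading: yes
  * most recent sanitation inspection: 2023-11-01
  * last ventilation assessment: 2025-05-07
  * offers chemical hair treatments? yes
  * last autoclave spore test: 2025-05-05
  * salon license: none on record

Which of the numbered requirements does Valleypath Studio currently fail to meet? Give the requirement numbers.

1. condition 'performs microblading' holds; license renewal 118 days ago vs limit 90 → not met
2. condition 'offers chemical hair treatments' holds; autoclave spore test 34 days ago vs limit 30 → not met
3. condition 'offers tanning services' holds; professional liability coverage $300,000 < $325,000 → not met
4. chairs per licensed practitioner 0 ≤ 2 → met
5. salon license absent → not met
6. continuing-education completion 36 days ago vs limit 30 → not met
7. sanitation inspection 585 days ago vs limit 540 → not met
8. ventilation assessment 32 days ago vs limit 60 → met
Not met: 1, 2, 3, 5, 6, 7

1, 2, 3, 5, 6, 7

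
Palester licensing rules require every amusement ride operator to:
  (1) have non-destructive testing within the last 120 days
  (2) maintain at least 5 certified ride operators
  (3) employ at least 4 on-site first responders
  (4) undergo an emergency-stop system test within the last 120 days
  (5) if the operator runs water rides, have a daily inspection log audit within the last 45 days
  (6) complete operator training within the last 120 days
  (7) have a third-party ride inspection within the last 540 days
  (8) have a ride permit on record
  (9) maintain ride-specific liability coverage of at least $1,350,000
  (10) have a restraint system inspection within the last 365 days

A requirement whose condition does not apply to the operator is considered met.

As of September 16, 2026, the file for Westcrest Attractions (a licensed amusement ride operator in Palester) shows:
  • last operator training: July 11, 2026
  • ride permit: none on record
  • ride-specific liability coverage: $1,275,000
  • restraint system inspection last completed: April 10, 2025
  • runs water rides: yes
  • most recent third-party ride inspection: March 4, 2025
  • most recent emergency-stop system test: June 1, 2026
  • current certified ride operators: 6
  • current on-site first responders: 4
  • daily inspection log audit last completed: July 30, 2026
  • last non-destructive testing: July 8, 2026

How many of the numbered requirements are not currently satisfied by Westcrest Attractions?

5

1. non-destructive testing 70 days ago vs limit 120 → met
2. certified ride operators 6 ≥ 5 → met
3. on-site first responders 4 ≥ 4 → met
4. emergency-stop system test 107 days ago vs limit 120 → met
5. condition 'runs water rides' holds; daily inspection log audit 48 days ago vs limit 45 → not met
6. operator training 67 days ago vs limit 120 → met
7. third-party ride inspection 561 days ago vs limit 540 → not met
8. ride permit absent → not met
9. ride-specific liability coverage $1,275,000 < $1,350,000 → not met
10. restraint system inspection 524 days ago vs limit 365 → not met
Not met: 5 of 10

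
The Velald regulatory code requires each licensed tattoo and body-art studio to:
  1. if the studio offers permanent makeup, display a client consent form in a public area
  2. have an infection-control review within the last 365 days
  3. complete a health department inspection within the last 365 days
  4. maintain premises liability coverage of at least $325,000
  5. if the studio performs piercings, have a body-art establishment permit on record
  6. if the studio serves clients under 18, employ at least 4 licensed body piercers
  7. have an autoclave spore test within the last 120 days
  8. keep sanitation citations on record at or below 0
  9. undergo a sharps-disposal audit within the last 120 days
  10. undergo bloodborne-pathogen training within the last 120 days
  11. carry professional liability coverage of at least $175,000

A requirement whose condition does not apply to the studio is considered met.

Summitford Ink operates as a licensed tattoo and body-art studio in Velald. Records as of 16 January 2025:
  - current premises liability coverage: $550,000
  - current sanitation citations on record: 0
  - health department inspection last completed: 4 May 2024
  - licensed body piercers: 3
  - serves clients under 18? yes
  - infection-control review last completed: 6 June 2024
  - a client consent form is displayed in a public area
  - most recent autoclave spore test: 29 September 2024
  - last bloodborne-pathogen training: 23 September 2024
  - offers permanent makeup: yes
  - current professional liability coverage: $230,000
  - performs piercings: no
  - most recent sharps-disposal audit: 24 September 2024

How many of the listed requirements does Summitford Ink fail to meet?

1

1. condition 'offers permanent makeup' holds; client consent form present → met
2. infection-control review 224 days ago vs limit 365 → met
3. health department inspection 257 days ago vs limit 365 → met
4. premises liability coverage $550,000 ≥ $325,000 → met
5. condition 'performs piercings' does not hold → requirement n/a → met
6. condition 'serves clients under 18' holds; licensed body piercers 3 < 4 → not met
7. autoclave spore test 109 days ago vs limit 120 → met
8. sanitation citations on record 0 ≤ 0 → met
9. sharps-disposal audit 114 days ago vs limit 120 → met
10. bloodborne-pathogen training 115 days ago vs limit 120 → met
11. professional liability coverage $230,000 ≥ $175,000 → met
Not met: 1 of 11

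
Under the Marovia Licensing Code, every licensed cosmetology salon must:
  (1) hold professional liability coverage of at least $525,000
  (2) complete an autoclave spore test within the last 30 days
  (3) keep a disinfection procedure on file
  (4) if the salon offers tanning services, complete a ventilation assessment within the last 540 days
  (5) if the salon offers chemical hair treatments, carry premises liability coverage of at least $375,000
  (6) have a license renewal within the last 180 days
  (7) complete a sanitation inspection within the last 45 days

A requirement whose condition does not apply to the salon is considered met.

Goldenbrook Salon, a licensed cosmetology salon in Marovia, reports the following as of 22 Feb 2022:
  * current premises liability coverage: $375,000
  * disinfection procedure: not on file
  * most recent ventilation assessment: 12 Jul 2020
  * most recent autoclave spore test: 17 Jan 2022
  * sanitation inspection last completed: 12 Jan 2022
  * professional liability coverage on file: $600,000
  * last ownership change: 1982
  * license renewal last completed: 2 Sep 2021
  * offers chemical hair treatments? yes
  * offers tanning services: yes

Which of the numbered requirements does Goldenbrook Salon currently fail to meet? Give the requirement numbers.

1. professional liability coverage $600,000 ≥ $525,000 → met
2. autoclave spore test 36 days ago vs limit 30 → not met
3. disinfection procedure absent → not met
4. condition 'offers tanning services' holds; ventilation assessment 590 days ago vs limit 540 → not met
5. condition 'offers chemical hair treatments' holds; premises liability coverage $375,000 ≥ $375,000 → met
6. license renewal 173 days ago vs limit 180 → met
7. sanitation inspection 41 days ago vs limit 45 → met
Not met: 2, 3, 4

2, 3, 4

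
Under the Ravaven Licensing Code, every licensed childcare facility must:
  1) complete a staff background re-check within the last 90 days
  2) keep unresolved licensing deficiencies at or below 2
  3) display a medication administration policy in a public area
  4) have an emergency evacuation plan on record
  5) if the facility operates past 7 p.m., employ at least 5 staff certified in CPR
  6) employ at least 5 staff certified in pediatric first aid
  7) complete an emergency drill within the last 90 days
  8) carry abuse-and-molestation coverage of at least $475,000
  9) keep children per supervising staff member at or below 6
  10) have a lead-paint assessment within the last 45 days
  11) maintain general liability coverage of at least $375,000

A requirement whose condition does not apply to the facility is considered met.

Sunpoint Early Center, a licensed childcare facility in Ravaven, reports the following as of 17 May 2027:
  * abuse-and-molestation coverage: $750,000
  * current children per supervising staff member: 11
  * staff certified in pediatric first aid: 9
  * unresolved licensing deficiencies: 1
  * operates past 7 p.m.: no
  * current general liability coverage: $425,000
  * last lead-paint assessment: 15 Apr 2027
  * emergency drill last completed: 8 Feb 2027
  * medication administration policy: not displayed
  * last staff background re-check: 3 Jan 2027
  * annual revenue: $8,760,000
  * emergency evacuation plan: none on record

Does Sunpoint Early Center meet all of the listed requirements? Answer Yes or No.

1. staff background re-check 134 days ago vs limit 90 → not met
2. unresolved licensing deficiencies 1 ≤ 2 → met
3. medication administration policy absent → not met
4. emergency evacuation plan absent → not met
5. condition 'operates past 7 p.m.' does not hold → requirement n/a → met
6. staff certified in pediatric first aid 9 ≥ 5 → met
7. emergency drill 98 days ago vs limit 90 → not met
8. abuse-and-molestation coverage $750,000 ≥ $475,000 → met
9. children per supervising staff member 11 > 6 → not met
10. lead-paint assessment 32 days ago vs limit 45 → met
11. general liability coverage $425,000 ≥ $375,000 → met
Not met: 1, 3, 4, 7, 9

No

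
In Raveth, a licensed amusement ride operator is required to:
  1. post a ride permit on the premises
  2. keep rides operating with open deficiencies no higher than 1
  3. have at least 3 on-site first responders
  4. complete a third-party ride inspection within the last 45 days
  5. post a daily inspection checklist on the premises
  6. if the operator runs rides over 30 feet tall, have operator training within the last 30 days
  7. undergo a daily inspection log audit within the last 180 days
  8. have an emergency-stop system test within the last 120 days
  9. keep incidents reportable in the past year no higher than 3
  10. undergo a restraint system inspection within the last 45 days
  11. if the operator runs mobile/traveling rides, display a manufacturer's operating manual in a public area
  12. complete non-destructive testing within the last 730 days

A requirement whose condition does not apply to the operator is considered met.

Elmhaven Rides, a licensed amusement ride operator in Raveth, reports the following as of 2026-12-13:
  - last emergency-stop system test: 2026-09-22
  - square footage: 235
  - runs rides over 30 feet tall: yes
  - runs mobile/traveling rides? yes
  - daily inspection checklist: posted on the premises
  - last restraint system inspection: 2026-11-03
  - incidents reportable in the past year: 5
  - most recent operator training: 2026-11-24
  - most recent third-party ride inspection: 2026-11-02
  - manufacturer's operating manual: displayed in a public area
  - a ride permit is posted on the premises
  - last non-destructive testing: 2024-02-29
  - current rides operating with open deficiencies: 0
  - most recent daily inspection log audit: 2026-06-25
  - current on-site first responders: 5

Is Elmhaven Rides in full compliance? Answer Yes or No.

1. ride permit present → met
2. rides operating with open deficiencies 0 ≤ 1 → met
3. on-site first responders 5 ≥ 3 → met
4. third-party ride inspection 41 days ago vs limit 45 → met
5. daily inspection checklist present → met
6. condition 'runs rides over 30 feet tall' holds; operator training 19 days ago vs limit 30 → met
7. daily inspection log audit 171 days ago vs limit 180 → met
8. emergency-stop system test 82 days ago vs limit 120 → met
9. incidents reportable in the past year 5 > 3 → not met
10. restraint system inspection 40 days ago vs limit 45 → met
11. condition 'runs mobile/traveling rides' holds; manufacturer's operating manual present → met
12. non-destructive testing 1018 days ago vs limit 730 → not met
Not met: 9, 12

No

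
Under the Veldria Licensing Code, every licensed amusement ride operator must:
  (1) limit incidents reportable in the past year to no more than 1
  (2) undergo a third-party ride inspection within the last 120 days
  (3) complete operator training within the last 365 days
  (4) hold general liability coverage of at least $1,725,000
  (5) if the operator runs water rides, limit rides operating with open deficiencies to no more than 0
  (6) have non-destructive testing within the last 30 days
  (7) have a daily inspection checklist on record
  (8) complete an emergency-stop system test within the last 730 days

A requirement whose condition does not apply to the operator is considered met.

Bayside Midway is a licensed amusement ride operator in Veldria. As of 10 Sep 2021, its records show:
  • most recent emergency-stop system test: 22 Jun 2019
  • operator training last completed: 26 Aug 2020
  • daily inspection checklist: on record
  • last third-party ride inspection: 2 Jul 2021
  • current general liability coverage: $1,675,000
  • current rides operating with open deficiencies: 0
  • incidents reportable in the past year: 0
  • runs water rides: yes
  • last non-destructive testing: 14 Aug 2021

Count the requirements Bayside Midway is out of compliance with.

1. incidents reportable in the past year 0 ≤ 1 → met
2. third-party ride inspection 70 days ago vs limit 120 → met
3. operator training 380 days ago vs limit 365 → not met
4. general liability coverage $1,675,000 < $1,725,000 → not met
5. condition 'runs water rides' holds; rides operating with open deficiencies 0 ≤ 0 → met
6. non-destructive testing 27 days ago vs limit 30 → met
7. daily inspection checklist present → met
8. emergency-stop system test 811 days ago vs limit 730 → not met
Not met: 3 of 8

3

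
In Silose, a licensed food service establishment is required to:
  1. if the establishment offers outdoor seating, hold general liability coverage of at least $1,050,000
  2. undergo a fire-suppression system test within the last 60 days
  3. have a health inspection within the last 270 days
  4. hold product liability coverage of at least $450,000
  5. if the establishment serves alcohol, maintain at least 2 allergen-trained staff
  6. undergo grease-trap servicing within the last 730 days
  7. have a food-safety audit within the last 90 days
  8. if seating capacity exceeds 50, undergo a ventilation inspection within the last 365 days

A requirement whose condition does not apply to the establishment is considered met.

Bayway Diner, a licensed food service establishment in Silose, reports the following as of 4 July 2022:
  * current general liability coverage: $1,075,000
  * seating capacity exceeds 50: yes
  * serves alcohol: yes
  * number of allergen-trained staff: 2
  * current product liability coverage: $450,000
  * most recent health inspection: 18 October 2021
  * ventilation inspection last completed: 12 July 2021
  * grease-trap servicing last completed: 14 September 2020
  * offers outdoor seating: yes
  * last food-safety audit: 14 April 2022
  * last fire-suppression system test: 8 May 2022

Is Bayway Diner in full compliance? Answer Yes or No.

1. condition 'offers outdoor seating' holds; general liability coverage $1,075,000 ≥ $1,050,000 → met
2. fire-suppression system test 57 days ago vs limit 60 → met
3. health inspection 259 days ago vs limit 270 → met
4. product liability coverage $450,000 ≥ $450,000 → met
5. condition 'serves alcohol' holds; allergen-trained staff 2 ≥ 2 → met
6. grease-trap servicing 658 days ago vs limit 730 → met
7. food-safety audit 81 days ago vs limit 90 → met
8. condition 'seating capacity exceeds 50' holds; ventilation inspection 357 days ago vs limit 365 → met
All met.

Yes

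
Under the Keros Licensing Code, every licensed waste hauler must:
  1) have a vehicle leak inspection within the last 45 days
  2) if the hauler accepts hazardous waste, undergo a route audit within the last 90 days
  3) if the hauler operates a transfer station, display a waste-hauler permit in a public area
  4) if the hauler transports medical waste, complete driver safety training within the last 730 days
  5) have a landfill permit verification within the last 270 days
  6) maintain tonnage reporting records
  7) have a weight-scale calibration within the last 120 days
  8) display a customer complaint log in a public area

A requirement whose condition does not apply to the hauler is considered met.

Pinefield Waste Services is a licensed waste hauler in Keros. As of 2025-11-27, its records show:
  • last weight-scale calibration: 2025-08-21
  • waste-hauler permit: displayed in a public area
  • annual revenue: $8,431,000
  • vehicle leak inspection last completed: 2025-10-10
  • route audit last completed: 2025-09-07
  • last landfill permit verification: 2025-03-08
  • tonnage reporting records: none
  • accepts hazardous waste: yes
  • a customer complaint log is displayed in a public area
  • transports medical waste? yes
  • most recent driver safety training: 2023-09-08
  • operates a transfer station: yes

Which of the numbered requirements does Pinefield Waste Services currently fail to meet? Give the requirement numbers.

1, 4, 6

1. vehicle leak inspection 48 days ago vs limit 45 → not met
2. condition 'accepts hazardous waste' holds; route audit 81 days ago vs limit 90 → met
3. condition 'operates a transfer station' holds; waste-hauler permit present → met
4. condition 'transports medical waste' holds; driver safety training 811 days ago vs limit 730 → not met
5. landfill permit verification 264 days ago vs limit 270 → met
6. tonnage reporting records absent → not met
7. weight-scale calibration 98 days ago vs limit 120 → met
8. customer complaint log present → met
Not met: 1, 4, 6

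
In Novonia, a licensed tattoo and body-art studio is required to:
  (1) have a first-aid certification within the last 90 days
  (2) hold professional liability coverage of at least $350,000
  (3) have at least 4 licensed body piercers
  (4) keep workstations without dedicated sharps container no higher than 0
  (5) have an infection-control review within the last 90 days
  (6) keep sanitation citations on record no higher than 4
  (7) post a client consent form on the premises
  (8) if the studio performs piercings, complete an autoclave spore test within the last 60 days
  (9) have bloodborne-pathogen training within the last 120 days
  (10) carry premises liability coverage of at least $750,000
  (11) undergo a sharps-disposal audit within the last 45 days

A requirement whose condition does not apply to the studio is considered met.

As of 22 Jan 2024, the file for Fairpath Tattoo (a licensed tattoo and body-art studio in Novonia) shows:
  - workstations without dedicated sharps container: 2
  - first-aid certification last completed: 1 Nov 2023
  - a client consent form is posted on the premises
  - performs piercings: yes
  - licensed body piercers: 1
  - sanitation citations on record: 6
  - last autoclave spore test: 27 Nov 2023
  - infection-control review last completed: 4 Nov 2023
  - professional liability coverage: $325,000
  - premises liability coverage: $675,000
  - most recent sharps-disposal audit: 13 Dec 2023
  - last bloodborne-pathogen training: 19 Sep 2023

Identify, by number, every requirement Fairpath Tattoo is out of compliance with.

2, 3, 4, 6, 9, 10

1. first-aid certification 82 days ago vs limit 90 → met
2. professional liability coverage $325,000 < $350,000 → not met
3. licensed body piercers 1 < 4 → not met
4. workstations without dedicated sharps container 2 > 0 → not met
5. infection-control review 79 days ago vs limit 90 → met
6. sanitation citations on record 6 > 4 → not met
7. client consent form present → met
8. condition 'performs piercings' holds; autoclave spore test 56 days ago vs limit 60 → met
9. bloodborne-pathogen training 125 days ago vs limit 120 → not met
10. premises liability coverage $675,000 < $750,000 → not met
11. sharps-disposal audit 40 days ago vs limit 45 → met
Not met: 2, 3, 4, 6, 9, 10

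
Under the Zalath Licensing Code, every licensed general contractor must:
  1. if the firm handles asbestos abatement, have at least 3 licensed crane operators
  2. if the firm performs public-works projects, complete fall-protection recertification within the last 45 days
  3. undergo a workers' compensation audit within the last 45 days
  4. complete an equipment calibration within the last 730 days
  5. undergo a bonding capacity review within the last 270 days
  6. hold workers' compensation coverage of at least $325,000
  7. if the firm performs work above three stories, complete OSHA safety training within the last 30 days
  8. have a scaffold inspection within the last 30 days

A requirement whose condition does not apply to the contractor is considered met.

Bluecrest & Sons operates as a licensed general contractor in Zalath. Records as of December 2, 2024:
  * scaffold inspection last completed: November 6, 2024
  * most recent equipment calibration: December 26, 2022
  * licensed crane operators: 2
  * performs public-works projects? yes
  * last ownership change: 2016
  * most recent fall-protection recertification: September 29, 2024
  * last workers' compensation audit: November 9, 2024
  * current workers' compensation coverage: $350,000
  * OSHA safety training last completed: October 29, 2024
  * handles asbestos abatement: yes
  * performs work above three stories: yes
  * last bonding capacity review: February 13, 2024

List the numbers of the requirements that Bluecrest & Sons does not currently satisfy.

1, 2, 5, 7

1. condition 'handles asbestos abatement' holds; licensed crane operators 2 < 3 → not met
2. condition 'performs public-works projects' holds; fall-protection recertification 64 days ago vs limit 45 → not met
3. workers' compensation audit 23 days ago vs limit 45 → met
4. equipment calibration 707 days ago vs limit 730 → met
5. bonding capacity review 293 days ago vs limit 270 → not met
6. workers' compensation coverage $350,000 ≥ $325,000 → met
7. condition 'performs work above three stories' holds; OSHA safety training 34 days ago vs limit 30 → not met
8. scaffold inspection 26 days ago vs limit 30 → met
Not met: 1, 2, 5, 7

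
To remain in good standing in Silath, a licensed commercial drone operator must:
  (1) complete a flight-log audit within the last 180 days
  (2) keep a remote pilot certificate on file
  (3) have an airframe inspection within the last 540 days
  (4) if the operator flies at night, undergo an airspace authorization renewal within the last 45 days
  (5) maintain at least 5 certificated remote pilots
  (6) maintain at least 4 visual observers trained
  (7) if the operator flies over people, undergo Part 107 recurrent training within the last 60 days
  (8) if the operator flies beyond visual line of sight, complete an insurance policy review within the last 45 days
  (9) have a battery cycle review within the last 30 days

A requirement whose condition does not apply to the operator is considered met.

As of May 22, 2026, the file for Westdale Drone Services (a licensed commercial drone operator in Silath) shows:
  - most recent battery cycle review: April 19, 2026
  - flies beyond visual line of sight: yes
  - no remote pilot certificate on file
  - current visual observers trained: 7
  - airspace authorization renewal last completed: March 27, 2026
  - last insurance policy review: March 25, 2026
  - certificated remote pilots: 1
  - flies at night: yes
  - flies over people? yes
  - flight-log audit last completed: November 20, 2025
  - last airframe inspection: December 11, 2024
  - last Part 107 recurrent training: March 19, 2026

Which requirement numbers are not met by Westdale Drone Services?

1. flight-log audit 183 days ago vs limit 180 → not met
2. remote pilot certificate absent → not met
3. airframe inspection 527 days ago vs limit 540 → met
4. condition 'flies at night' holds; airspace authorization renewal 56 days ago vs limit 45 → not met
5. certificated remote pilots 1 < 5 → not met
6. visual observers trained 7 ≥ 4 → met
7. condition 'flies over people' holds; Part 107 recurrent training 64 days ago vs limit 60 → not met
8. condition 'flies beyond visual line of sight' holds; insurance policy review 58 days ago vs limit 45 → not met
9. battery cycle review 33 days ago vs limit 30 → not met
Not met: 1, 2, 4, 5, 7, 8, 9

1, 2, 4, 5, 7, 8, 9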